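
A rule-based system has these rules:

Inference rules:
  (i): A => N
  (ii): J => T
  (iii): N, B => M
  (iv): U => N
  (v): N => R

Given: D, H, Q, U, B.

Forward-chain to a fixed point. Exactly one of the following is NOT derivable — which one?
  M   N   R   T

Round 1: (iv) [U => N]. New: N.
Round 2: (iii) [N, B => M]; (v) [N => R]. New: M, R.
Derived: R (round 2), N (round 1), M (round 2). T never appears in any round.

T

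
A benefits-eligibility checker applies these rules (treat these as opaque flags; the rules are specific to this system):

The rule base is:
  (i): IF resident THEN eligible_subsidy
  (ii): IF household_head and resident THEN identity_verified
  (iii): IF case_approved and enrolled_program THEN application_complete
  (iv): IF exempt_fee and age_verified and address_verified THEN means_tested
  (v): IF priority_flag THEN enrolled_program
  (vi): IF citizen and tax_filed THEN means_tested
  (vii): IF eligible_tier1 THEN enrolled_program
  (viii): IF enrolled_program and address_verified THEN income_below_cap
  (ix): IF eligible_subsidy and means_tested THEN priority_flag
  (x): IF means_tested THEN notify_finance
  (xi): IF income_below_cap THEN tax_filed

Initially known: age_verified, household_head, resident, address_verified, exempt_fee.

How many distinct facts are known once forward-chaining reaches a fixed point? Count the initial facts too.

13

Round 1 fires (i), (ii), (iv), giving eligible_subsidy, identity_verified, means_tested.
Round 2 fires (ix), (x), giving priority_flag, notify_finance.
Round 3 fires (v), giving enrolled_program.
Round 4 fires (viii), giving income_below_cap.
Round 5 fires (xi), giving tax_filed.
Closure: {address_verified, age_verified, eligible_subsidy, enrolled_program, exempt_fee, household_head, identity_verified, income_below_cap, means_tested, notify_finance, priority_flag, resident, tax_filed} — 13 facts.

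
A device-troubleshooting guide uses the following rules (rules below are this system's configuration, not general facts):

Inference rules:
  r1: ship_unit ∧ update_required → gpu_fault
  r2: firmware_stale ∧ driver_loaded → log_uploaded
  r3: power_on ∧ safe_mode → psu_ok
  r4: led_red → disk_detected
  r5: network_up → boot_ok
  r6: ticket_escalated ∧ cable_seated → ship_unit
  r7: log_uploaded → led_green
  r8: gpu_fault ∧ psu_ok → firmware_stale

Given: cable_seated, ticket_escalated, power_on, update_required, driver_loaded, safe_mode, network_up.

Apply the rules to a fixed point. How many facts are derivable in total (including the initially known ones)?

[1] r3 [power_on ∧ safe_mode → psu_ok]; r5 [network_up → boot_ok]; r6 [ticket_escalated ∧ cable_seated → ship_unit]. ⇒ new: psu_ok, boot_ok, ship_unit.
[2] r1 [ship_unit ∧ update_required → gpu_fault]. ⇒ new: gpu_fault.
[3] r8 [gpu_fault ∧ psu_ok → firmware_stale]. ⇒ new: firmware_stale.
[4] r2 [firmware_stale ∧ driver_loaded → log_uploaded]. ⇒ new: log_uploaded.
[5] r7 [log_uploaded → led_green]. ⇒ new: led_green.
Closure: {boot_ok, cable_seated, driver_loaded, firmware_stale, gpu_fault, led_green, log_uploaded, network_up, power_on, psu_ok, safe_mode, ship_unit, ticket_escalated, update_required} — 14 facts.

14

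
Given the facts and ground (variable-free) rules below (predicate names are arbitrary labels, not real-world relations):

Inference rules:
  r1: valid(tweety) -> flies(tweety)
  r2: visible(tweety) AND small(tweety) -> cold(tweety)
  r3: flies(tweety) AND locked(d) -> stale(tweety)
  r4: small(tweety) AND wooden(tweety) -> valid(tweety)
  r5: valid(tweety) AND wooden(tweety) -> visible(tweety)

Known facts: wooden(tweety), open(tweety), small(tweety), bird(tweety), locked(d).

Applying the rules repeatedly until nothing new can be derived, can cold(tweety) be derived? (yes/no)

[1] r4 [small(tweety) AND wooden(tweety) -> valid(tweety)]. ⇒ new: valid(tweety).
[2] r1 [valid(tweety) -> flies(tweety)]; r5 [valid(tweety) AND wooden(tweety) -> visible(tweety)]. ⇒ new: flies(tweety), visible(tweety).
[3] r2 [visible(tweety) AND small(tweety) -> cold(tweety)]; r3 [flies(tweety) AND locked(d) -> stale(tweety)]. ⇒ new: cold(tweety), stale(tweety).
cold(tweety) appears in round 3, so it is derivable.

yes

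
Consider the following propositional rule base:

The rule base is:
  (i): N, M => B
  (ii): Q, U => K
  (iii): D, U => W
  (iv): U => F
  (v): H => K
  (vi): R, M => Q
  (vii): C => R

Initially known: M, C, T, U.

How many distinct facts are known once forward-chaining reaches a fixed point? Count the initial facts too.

Round 1: (iv) [U => F]; (vii) [C => R]. New: F, R.
Round 2: (vi) [R, M => Q]. New: Q.
Round 3: (ii) [Q, U => K]. New: K.
Closure: {C, F, K, M, Q, R, T, U} — 8 facts.

8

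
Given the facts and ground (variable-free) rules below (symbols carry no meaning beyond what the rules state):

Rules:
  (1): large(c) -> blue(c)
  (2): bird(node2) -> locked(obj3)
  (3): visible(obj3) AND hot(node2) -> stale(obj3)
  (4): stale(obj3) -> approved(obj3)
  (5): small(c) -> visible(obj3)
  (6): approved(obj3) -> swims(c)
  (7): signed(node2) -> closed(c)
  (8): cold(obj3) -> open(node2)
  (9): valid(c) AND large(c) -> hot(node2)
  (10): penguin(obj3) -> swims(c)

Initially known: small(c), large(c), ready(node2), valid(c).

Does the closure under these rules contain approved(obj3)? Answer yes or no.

Round 1 fires (1), (5), (9), giving blue(c), visible(obj3), hot(node2).
Round 2 fires (3), giving stale(obj3).
Round 3 fires (4), giving approved(obj3).
Round 4 fires (6), giving swims(c).
approved(obj3) appears in round 3, so it is derivable.

yes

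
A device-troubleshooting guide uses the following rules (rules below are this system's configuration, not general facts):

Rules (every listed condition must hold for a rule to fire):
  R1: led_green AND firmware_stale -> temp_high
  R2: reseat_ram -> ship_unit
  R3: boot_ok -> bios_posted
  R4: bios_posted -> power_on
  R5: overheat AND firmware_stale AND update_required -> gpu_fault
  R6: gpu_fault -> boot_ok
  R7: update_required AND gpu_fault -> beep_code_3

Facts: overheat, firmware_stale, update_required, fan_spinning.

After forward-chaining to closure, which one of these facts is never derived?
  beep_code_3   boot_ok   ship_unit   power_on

[1] R5 [overheat AND firmware_stale AND update_required -> gpu_fault]. ⇒ new: gpu_fault.
[2] R6 [gpu_fault -> boot_ok]; R7 [update_required AND gpu_fault -> beep_code_3]. ⇒ new: boot_ok, beep_code_3.
[3] R3 [boot_ok -> bios_posted]. ⇒ new: bios_posted.
[4] R4 [bios_posted -> power_on]. ⇒ new: power_on.
Derived: beep_code_3 (round 2), power_on (round 4), boot_ok (round 2). ship_unit never appears in any round.

ship_unit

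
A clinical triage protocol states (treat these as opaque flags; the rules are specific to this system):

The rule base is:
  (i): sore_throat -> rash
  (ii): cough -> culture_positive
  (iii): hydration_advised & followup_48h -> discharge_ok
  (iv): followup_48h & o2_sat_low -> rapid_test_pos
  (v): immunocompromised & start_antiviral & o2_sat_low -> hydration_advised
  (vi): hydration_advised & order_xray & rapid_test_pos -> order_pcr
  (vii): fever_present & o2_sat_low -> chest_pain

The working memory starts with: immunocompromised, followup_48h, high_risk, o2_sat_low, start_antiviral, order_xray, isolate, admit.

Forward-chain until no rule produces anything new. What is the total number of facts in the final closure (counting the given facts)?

Round 1: (iv) [followup_48h & o2_sat_low -> rapid_test_pos]; (v) [immunocompromised & start_antiviral & o2_sat_low -> hydration_advised]. New: rapid_test_pos, hydration_advised.
Round 2: (iii) [hydration_advised & followup_48h -> discharge_ok]; (vi) [hydration_advised & order_xray & rapid_test_pos -> order_pcr]. New: discharge_ok, order_pcr.
Closure: {admit, discharge_ok, followup_48h, high_risk, hydration_advised, immunocompromised, isolate, o2_sat_low, order_pcr, order_xray, rapid_test_pos, start_antiviral} — 12 facts.

12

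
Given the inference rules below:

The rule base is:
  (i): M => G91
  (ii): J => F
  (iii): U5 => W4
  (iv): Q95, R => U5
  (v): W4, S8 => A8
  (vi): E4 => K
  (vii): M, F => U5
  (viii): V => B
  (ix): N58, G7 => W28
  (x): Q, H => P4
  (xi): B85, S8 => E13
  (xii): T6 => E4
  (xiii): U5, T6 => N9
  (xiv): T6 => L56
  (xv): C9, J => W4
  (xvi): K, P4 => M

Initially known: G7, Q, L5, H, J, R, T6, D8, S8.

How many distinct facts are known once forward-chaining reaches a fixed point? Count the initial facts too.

20

Round 1: (ii) [J => F]; (x) [Q, H => P4]; (xii) [T6 => E4]; (xiv) [T6 => L56]. Adds F, P4, E4, L56.
Round 2: (vi) [E4 => K]. Adds K.
Round 3: (xvi) [K, P4 => M]. Adds M.
Round 4: (i) [M => G91]; (vii) [M, F => U5]. Adds G91, U5.
Round 5: (iii) [U5 => W4]; (xiii) [U5, T6 => N9]. Adds W4, N9.
Round 6: (v) [W4, S8 => A8]. Adds A8.
Closure: {A8, D8, E4, F, G7, G91, H, J, K, L5, L56, M, N9, P4, Q, R, S8, T6, U5, W4} — 20 facts.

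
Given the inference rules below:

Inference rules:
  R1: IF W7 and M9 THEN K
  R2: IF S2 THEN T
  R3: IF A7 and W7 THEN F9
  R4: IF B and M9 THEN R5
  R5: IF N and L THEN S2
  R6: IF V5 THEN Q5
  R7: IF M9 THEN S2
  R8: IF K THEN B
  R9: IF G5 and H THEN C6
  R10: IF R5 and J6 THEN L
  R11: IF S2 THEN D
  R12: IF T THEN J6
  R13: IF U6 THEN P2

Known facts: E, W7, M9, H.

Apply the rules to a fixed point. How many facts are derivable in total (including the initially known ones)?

12

Round 1 fires R1, R7, giving K, S2.
Round 2 fires R2, R8, R11, giving T, B, D.
Round 3 fires R4, R12, giving R5, J6.
Round 4 fires R10, giving L.
Closure: {B, D, E, H, J6, K, L, M9, R5, S2, T, W7} — 12 facts.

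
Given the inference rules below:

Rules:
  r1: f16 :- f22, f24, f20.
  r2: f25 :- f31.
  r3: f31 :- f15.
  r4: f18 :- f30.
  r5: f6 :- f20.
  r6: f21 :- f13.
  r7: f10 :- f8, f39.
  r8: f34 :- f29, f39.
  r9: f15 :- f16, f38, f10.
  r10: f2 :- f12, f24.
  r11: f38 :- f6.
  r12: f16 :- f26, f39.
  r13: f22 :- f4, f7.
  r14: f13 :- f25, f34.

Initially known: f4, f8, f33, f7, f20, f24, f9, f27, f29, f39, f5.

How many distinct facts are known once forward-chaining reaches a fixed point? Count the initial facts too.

22

[1] r5 [f6 :- f20.]; r7 [f10 :- f8, f39.]; r8 [f34 :- f29, f39.]; r13 [f22 :- f4, f7.]. ⇒ new: f6, f10, f34, f22.
[2] r1 [f16 :- f22, f24, f20.]; r11 [f38 :- f6.]. ⇒ new: f16, f38.
[3] r9 [f15 :- f16, f38, f10.]. ⇒ new: f15.
[4] r3 [f31 :- f15.]. ⇒ new: f31.
[5] r2 [f25 :- f31.]. ⇒ new: f25.
[6] r14 [f13 :- f25, f34.]. ⇒ new: f13.
[7] r6 [f21 :- f13.]. ⇒ new: f21.
Closure: {f10, f13, f15, f16, f20, f21, f22, f24, f25, f27, f29, f31, f33, f34, f38, f39, f4, f5, f6, f7, f8, f9} — 22 facts.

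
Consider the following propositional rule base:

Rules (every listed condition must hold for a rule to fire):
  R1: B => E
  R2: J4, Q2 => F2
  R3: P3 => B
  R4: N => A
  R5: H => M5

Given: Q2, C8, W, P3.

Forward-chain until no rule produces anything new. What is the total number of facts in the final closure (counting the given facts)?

6

Round 1: R3 [P3 => B]. New: B.
Round 2: R1 [B => E]. New: E.
Closure: {B, C8, E, P3, Q2, W} — 6 facts.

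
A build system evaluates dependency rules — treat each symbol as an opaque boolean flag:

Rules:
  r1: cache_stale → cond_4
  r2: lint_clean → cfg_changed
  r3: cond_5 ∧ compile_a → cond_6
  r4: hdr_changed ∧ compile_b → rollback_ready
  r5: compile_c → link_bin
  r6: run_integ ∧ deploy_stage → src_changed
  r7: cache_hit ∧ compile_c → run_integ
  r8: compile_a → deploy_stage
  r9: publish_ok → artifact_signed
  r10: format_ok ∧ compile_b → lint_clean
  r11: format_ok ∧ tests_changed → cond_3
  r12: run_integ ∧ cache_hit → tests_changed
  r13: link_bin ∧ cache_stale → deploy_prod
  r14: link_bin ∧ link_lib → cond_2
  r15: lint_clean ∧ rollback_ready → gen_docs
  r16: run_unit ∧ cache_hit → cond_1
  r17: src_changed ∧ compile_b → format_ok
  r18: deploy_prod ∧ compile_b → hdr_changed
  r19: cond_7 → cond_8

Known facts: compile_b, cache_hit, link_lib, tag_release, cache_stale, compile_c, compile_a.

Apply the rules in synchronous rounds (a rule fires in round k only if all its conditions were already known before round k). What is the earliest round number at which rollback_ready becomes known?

Round 1 fires r1, r5, r7, r8, giving cond_4, link_bin, run_integ, deploy_stage.
Round 2 fires r6, r12, r13, r14, giving src_changed, tests_changed, deploy_prod, cond_2.
Round 3 fires r17, r18, giving format_ok, hdr_changed.
Round 4 fires r4, r10, r11, giving rollback_ready, lint_clean, cond_3.
rollback_ready first appears in round 4.

4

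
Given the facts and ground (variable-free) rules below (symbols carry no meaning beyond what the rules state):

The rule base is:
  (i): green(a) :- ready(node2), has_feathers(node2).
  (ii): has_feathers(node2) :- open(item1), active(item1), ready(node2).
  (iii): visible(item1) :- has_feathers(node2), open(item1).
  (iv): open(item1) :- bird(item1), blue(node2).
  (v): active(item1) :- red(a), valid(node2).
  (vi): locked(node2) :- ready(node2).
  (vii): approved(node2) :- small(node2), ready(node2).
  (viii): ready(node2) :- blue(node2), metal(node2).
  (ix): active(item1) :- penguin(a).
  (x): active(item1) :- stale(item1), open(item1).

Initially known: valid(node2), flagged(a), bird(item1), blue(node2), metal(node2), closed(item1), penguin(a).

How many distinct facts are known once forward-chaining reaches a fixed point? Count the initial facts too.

[1] (iv) [open(item1) :- bird(item1), blue(node2).]; (viii) [ready(node2) :- blue(node2), metal(node2).]; (ix) [active(item1) :- penguin(a).]. ⇒ new: open(item1), ready(node2), active(item1).
[2] (ii) [has_feathers(node2) :- open(item1), active(item1), ready(node2).]; (vi) [locked(node2) :- ready(node2).]. ⇒ new: has_feathers(node2), locked(node2).
[3] (i) [green(a) :- ready(node2), has_feathers(node2).]; (iii) [visible(item1) :- has_feathers(node2), open(item1).]. ⇒ new: green(a), visible(item1).
Closure: {active(item1), bird(item1), blue(node2), closed(item1), flagged(a), green(a), has_feathers(node2), locked(node2), metal(node2), open(item1), penguin(a), ready(node2), valid(node2), visible(item1)} — 14 facts.

14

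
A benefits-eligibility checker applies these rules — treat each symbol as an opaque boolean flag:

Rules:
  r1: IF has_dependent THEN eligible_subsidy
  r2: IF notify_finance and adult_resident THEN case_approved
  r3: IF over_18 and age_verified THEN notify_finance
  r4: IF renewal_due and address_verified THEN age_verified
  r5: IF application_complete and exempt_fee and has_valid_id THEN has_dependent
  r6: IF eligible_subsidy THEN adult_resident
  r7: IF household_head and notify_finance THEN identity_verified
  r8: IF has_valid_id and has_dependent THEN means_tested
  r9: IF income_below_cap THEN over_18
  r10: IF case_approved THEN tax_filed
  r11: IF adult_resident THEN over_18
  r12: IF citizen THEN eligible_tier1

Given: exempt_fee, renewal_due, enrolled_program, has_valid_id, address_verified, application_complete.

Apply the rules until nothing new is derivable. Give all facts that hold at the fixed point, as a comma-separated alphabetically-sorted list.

address_verified, adult_resident, age_verified, application_complete, case_approved, eligible_subsidy, enrolled_program, exempt_fee, has_dependent, has_valid_id, means_tested, notify_finance, over_18, renewal_due, tax_filed

Round 1: r4 [IF renewal_due and address_verified THEN age_verified]; r5 [IF application_complete and exempt_fee and has_valid_id THEN has_dependent]. Adds age_verified, has_dependent.
Round 2: r1 [IF has_dependent THEN eligible_subsidy]; r8 [IF has_valid_id and has_dependent THEN means_tested]. Adds eligible_subsidy, means_tested.
Round 3: r6 [IF eligible_subsidy THEN adult_resident]. Adds adult_resident.
Round 4: r11 [IF adult_resident THEN over_18]. Adds over_18.
Round 5: r3 [IF over_18 and age_verified THEN notify_finance]. Adds notify_finance.
Round 6: r2 [IF notify_finance and adult_resident THEN case_approved]. Adds case_approved.
Round 7: r10 [IF case_approved THEN tax_filed]. Adds tax_filed.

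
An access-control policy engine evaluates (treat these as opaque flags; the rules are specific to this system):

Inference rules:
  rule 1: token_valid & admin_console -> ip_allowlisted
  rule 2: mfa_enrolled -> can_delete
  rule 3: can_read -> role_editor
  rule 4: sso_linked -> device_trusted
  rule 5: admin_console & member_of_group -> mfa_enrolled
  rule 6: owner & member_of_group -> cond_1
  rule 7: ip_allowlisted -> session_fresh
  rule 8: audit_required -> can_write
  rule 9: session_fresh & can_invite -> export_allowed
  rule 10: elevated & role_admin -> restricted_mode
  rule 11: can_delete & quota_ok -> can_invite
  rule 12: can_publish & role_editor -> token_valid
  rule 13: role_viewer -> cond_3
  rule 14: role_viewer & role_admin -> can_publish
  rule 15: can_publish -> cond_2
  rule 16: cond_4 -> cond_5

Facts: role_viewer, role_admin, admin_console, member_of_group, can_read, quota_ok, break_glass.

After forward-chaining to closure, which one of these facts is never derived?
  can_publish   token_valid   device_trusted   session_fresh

device_trusted

Round 1 — rule 3, rule 5, rule 13, rule 14, derive role_editor, mfa_enrolled, cond_3, can_publish.
Round 2 — rule 2, rule 12, rule 15, derive can_delete, token_valid, cond_2.
Round 3 — rule 1, rule 11, derive ip_allowlisted, can_invite.
Round 4 — rule 7, derive session_fresh.
Round 5 — rule 9, derive export_allowed.
Derived: token_valid (round 2), can_publish (round 1), session_fresh (round 4). device_trusted never appears in any round.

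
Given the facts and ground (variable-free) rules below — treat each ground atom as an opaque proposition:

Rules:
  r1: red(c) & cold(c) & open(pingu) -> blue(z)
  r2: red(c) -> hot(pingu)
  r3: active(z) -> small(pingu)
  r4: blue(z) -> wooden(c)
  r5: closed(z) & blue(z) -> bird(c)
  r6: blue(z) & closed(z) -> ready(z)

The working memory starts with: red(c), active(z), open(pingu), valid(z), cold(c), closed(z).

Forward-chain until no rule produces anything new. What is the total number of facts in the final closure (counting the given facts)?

Round 1: r1 [red(c) & cold(c) & open(pingu) -> blue(z)]; r2 [red(c) -> hot(pingu)]; r3 [active(z) -> small(pingu)]. New: blue(z), hot(pingu), small(pingu).
Round 2: r4 [blue(z) -> wooden(c)]; r5 [closed(z) & blue(z) -> bird(c)]; r6 [blue(z) & closed(z) -> ready(z)]. New: wooden(c), bird(c), ready(z).
Closure: {active(z), bird(c), blue(z), closed(z), cold(c), hot(pingu), open(pingu), ready(z), red(c), small(pingu), valid(z), wooden(c)} — 12 facts.

12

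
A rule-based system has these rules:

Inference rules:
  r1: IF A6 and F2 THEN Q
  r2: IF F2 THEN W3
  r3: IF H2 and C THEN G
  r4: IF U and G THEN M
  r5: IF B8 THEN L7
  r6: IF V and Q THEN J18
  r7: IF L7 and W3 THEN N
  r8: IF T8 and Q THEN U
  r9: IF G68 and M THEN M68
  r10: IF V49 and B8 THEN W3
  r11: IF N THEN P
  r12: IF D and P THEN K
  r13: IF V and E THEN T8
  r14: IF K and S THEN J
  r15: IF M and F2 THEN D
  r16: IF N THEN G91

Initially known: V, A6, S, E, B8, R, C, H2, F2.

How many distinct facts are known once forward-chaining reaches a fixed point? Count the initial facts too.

Round 1 fires r1, r2, r3, r5, r13, giving Q, W3, G, L7, T8.
Round 2 fires r6, r7, r8, giving J18, N, U.
Round 3 fires r4, r11, r16, giving M, P, G91.
Round 4 fires r15, giving D.
Round 5 fires r12, giving K.
Round 6 fires r14, giving J.
Closure: {A6, B8, C, D, E, F2, G, G91, H2, J, J18, K, L7, M, N, P, Q, R, S, T8, U, V, W3} — 23 facts.

23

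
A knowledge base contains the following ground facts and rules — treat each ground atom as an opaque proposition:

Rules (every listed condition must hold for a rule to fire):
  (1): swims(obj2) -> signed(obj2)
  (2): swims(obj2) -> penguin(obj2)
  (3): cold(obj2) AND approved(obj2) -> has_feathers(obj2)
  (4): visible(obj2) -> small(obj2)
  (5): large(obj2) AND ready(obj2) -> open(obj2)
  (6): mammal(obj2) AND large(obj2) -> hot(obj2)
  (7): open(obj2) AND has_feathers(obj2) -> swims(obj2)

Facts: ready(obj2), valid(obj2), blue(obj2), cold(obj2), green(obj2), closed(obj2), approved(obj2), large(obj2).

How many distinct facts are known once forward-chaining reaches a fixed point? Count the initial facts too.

Round 1 fires (3), (5), giving has_feathers(obj2), open(obj2).
Round 2 fires (7), giving swims(obj2).
Round 3 fires (1), (2), giving signed(obj2), penguin(obj2).
Closure: {approved(obj2), blue(obj2), closed(obj2), cold(obj2), green(obj2), has_feathers(obj2), large(obj2), open(obj2), penguin(obj2), ready(obj2), signed(obj2), swims(obj2), valid(obj2)} — 13 facts.

13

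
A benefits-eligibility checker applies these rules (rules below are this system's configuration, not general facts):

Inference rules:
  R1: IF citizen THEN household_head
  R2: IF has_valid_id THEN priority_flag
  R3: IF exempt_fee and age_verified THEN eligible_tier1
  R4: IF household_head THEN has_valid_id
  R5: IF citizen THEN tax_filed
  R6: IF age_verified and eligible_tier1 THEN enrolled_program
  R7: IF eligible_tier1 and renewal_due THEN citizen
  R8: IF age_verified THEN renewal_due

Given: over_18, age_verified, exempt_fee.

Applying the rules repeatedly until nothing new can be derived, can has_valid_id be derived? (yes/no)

[1] R3 [IF exempt_fee and age_verified THEN eligible_tier1]; R8 [IF age_verified THEN renewal_due]. ⇒ new: eligible_tier1, renewal_due.
[2] R6 [IF age_verified and eligible_tier1 THEN enrolled_program]; R7 [IF eligible_tier1 and renewal_due THEN citizen]. ⇒ new: enrolled_program, citizen.
[3] R1 [IF citizen THEN household_head]; R5 [IF citizen THEN tax_filed]. ⇒ new: household_head, tax_filed.
[4] R4 [IF household_head THEN has_valid_id]. ⇒ new: has_valid_id.
[5] R2 [IF has_valid_id THEN priority_flag]. ⇒ new: priority_flag.
has_valid_id appears in round 4, so it is derivable.

yes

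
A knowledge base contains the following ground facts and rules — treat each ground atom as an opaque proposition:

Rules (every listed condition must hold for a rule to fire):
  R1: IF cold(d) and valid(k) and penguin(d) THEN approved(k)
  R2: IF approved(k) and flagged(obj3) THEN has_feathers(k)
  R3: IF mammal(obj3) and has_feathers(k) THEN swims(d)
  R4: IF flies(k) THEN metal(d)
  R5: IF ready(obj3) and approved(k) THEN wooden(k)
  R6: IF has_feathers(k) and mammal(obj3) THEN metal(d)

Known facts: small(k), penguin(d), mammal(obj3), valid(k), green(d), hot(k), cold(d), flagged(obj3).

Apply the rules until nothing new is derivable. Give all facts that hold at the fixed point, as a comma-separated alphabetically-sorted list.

Round 1 — R1, derive approved(k).
Round 2 — R2, derive has_feathers(k).
Round 3 — R3, R6, derive swims(d), metal(d).

approved(k), cold(d), flagged(obj3), green(d), has_feathers(k), hot(k), mammal(obj3), metal(d), penguin(d), small(k), swims(d), valid(k)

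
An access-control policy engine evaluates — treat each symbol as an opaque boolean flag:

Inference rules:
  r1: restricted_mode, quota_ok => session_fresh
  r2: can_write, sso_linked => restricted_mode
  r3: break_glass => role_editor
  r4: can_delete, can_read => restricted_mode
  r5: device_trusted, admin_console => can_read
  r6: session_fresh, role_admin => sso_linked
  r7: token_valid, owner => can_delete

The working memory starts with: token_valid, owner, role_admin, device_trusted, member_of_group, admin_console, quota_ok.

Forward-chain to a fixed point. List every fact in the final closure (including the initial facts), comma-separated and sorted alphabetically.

Round 1: r5 [device_trusted, admin_console => can_read]; r7 [token_valid, owner => can_delete]. New: can_read, can_delete.
Round 2: r4 [can_delete, can_read => restricted_mode]. New: restricted_mode.
Round 3: r1 [restricted_mode, quota_ok => session_fresh]. New: session_fresh.
Round 4: r6 [session_fresh, role_admin => sso_linked]. New: sso_linked.

admin_console, can_delete, can_read, device_trusted, member_of_group, owner, quota_ok, restricted_mode, role_admin, session_fresh, sso_linked, token_valid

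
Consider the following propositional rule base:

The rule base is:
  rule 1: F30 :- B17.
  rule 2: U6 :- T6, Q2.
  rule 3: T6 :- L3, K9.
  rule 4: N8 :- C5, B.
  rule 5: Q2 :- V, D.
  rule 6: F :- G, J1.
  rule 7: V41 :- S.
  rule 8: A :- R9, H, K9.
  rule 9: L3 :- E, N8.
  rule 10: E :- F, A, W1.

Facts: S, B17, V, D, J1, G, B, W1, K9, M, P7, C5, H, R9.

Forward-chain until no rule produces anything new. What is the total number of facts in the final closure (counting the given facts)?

Round 1: rule 1 [F30 :- B17.]; rule 4 [N8 :- C5, B.]; rule 5 [Q2 :- V, D.]; rule 6 [F :- G, J1.]; rule 7 [V41 :- S.]; rule 8 [A :- R9, H, K9.]. Adds F30, N8, Q2, F, V41, A.
Round 2: rule 10 [E :- F, A, W1.]. Adds E.
Round 3: rule 9 [L3 :- E, N8.]. Adds L3.
Round 4: rule 3 [T6 :- L3, K9.]. Adds T6.
Round 5: rule 2 [U6 :- T6, Q2.]. Adds U6.
Closure: {A, B, B17, C5, D, E, F, F30, G, H, J1, K9, L3, M, N8, P7, Q2, R9, S, T6, U6, V, V41, W1} — 24 facts.

24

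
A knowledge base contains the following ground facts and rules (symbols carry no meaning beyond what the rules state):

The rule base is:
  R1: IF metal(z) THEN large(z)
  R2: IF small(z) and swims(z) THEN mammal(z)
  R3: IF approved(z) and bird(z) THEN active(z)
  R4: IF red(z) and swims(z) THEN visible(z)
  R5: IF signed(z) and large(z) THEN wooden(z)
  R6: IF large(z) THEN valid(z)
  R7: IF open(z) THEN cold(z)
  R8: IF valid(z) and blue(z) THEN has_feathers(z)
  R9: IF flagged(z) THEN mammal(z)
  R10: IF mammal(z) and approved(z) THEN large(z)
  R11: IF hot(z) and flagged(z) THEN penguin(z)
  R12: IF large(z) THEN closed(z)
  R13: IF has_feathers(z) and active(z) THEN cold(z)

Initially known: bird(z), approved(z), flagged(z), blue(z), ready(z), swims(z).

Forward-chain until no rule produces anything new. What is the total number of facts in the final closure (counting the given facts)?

13

[1] R3 [IF approved(z) and bird(z) THEN active(z)]; R9 [IF flagged(z) THEN mammal(z)]. ⇒ new: active(z), mammal(z).
[2] R10 [IF mammal(z) and approved(z) THEN large(z)]. ⇒ new: large(z).
[3] R6 [IF large(z) THEN valid(z)]; R12 [IF large(z) THEN closed(z)]. ⇒ new: valid(z), closed(z).
[4] R8 [IF valid(z) and blue(z) THEN has_feathers(z)]. ⇒ new: has_feathers(z).
[5] R13 [IF has_feathers(z) and active(z) THEN cold(z)]. ⇒ new: cold(z).
Closure: {active(z), approved(z), bird(z), blue(z), closed(z), cold(z), flagged(z), has_feathers(z), large(z), mammal(z), ready(z), swims(z), valid(z)} — 13 facts.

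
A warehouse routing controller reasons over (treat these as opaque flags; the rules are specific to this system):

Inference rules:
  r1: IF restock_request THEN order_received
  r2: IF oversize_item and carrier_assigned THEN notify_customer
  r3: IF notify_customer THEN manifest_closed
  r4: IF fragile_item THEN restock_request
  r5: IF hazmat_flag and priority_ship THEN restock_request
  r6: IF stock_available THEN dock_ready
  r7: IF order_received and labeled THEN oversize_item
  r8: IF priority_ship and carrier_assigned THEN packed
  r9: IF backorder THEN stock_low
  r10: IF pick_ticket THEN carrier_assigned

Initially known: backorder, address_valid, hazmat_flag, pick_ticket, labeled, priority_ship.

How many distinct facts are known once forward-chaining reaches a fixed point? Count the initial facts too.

[1] r5 [IF hazmat_flag and priority_ship THEN restock_request]; r9 [IF backorder THEN stock_low]; r10 [IF pick_ticket THEN carrier_assigned]. ⇒ new: restock_request, stock_low, carrier_assigned.
[2] r1 [IF restock_request THEN order_received]; r8 [IF priority_ship and carrier_assigned THEN packed]. ⇒ new: order_received, packed.
[3] r7 [IF order_received and labeled THEN oversize_item]. ⇒ new: oversize_item.
[4] r2 [IF oversize_item and carrier_assigned THEN notify_customer]. ⇒ new: notify_customer.
[5] r3 [IF notify_customer THEN manifest_closed]. ⇒ new: manifest_closed.
Closure: {address_valid, backorder, carrier_assigned, hazmat_flag, labeled, manifest_closed, notify_customer, order_received, oversize_item, packed, pick_ticket, priority_ship, restock_request, stock_low} — 14 facts.

14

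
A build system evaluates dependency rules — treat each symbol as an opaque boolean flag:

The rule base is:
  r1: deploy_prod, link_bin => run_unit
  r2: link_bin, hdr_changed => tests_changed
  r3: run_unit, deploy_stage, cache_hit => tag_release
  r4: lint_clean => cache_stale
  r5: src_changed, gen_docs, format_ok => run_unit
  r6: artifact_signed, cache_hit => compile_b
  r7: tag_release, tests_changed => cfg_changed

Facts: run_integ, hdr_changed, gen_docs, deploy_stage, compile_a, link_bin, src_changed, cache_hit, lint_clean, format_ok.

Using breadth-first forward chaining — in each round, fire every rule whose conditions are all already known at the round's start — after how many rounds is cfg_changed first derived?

Round 1: r2 [link_bin, hdr_changed => tests_changed]; r4 [lint_clean => cache_stale]; r5 [src_changed, gen_docs, format_ok => run_unit]. Adds tests_changed, cache_stale, run_unit.
Round 2: r3 [run_unit, deploy_stage, cache_hit => tag_release]. Adds tag_release.
Round 3: r7 [tag_release, tests_changed => cfg_changed]. Adds cfg_changed.
cfg_changed first appears in round 3.

3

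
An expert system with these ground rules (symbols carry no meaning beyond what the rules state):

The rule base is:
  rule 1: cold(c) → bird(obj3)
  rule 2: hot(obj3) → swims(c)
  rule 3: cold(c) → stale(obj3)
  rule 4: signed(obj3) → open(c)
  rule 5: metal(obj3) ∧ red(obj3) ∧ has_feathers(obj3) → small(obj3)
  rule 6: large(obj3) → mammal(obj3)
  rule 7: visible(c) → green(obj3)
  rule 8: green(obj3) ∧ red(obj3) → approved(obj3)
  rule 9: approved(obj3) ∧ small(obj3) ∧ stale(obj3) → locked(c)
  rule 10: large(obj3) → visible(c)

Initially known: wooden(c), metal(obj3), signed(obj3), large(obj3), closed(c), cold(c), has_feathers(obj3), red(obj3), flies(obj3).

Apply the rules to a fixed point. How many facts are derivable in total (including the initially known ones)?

Round 1 fires rule 1, rule 3, rule 4, rule 5, rule 6, rule 10, giving bird(obj3), stale(obj3), open(c), small(obj3), mammal(obj3), visible(c).
Round 2 fires rule 7, giving green(obj3).
Round 3 fires rule 8, giving approved(obj3).
Round 4 fires rule 9, giving locked(c).
Closure: {approved(obj3), bird(obj3), closed(c), cold(c), flies(obj3), green(obj3), has_feathers(obj3), large(obj3), locked(c), mammal(obj3), metal(obj3), open(c), red(obj3), signed(obj3), small(obj3), stale(obj3), visible(c), wooden(c)} — 18 facts.

18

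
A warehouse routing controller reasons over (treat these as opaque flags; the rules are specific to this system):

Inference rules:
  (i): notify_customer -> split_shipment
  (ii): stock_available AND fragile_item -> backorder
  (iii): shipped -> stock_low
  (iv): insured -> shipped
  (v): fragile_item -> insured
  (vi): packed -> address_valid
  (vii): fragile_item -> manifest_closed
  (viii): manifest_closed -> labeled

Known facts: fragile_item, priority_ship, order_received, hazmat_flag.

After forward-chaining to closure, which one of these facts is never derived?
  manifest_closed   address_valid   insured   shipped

[1] (v) [fragile_item -> insured]; (vii) [fragile_item -> manifest_closed]. ⇒ new: insured, manifest_closed.
[2] (iv) [insured -> shipped]; (viii) [manifest_closed -> labeled]. ⇒ new: shipped, labeled.
[3] (iii) [shipped -> stock_low]. ⇒ new: stock_low.
Derived: insured (round 1), manifest_closed (round 1), shipped (round 2). address_valid never appears in any round.

address_valid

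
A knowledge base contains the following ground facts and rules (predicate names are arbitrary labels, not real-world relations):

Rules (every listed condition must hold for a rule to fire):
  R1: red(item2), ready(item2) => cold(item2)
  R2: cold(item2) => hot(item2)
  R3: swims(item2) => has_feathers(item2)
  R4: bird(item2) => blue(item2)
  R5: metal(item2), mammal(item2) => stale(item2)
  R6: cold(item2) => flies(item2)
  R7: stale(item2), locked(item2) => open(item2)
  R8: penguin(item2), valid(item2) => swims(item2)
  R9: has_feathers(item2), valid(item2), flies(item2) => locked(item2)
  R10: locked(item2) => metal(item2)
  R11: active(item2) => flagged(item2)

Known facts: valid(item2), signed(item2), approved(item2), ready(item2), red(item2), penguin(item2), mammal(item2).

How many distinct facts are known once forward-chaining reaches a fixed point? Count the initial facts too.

16

Round 1: R1 [red(item2), ready(item2) => cold(item2)]; R8 [penguin(item2), valid(item2) => swims(item2)]. New: cold(item2), swims(item2).
Round 2: R2 [cold(item2) => hot(item2)]; R3 [swims(item2) => has_feathers(item2)]; R6 [cold(item2) => flies(item2)]. New: hot(item2), has_feathers(item2), flies(item2).
Round 3: R9 [has_feathers(item2), valid(item2), flies(item2) => locked(item2)]. New: locked(item2).
Round 4: R10 [locked(item2) => metal(item2)]. New: metal(item2).
Round 5: R5 [metal(item2), mammal(item2) => stale(item2)]. New: stale(item2).
Round 6: R7 [stale(item2), locked(item2) => open(item2)]. New: open(item2).
Closure: {approved(item2), cold(item2), flies(item2), has_feathers(item2), hot(item2), locked(item2), mammal(item2), metal(item2), open(item2), penguin(item2), ready(item2), red(item2), signed(item2), stale(item2), swims(item2), valid(item2)} — 16 facts.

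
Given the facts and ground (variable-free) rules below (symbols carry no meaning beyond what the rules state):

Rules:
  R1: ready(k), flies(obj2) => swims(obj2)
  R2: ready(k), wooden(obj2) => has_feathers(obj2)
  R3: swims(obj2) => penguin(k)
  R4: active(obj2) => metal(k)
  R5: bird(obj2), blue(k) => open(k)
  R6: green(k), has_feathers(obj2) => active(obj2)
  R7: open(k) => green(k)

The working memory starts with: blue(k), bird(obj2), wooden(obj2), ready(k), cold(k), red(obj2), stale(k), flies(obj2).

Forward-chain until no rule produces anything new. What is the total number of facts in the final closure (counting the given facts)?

[1] R1 [ready(k), flies(obj2) => swims(obj2)]; R2 [ready(k), wooden(obj2) => has_feathers(obj2)]; R5 [bird(obj2), blue(k) => open(k)]. ⇒ new: swims(obj2), has_feathers(obj2), open(k).
[2] R3 [swims(obj2) => penguin(k)]; R7 [open(k) => green(k)]. ⇒ new: penguin(k), green(k).
[3] R6 [green(k), has_feathers(obj2) => active(obj2)]. ⇒ new: active(obj2).
[4] R4 [active(obj2) => metal(k)]. ⇒ new: metal(k).
Closure: {active(obj2), bird(obj2), blue(k), cold(k), flies(obj2), green(k), has_feathers(obj2), metal(k), open(k), penguin(k), ready(k), red(obj2), stale(k), swims(obj2), wooden(obj2)} — 15 facts.

15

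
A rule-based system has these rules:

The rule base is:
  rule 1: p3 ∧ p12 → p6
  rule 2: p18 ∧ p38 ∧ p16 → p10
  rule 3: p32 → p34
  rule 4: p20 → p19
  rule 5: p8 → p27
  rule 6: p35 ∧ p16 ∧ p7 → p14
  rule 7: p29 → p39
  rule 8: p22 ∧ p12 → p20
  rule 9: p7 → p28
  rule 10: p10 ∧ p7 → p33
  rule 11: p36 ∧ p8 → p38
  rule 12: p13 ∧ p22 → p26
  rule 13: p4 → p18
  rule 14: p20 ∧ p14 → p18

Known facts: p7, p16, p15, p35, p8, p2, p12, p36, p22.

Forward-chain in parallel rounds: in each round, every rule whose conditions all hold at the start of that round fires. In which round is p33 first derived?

Round 1 — rule 5, rule 6, rule 8, rule 9, rule 11, derive p27, p14, p20, p28, p38.
Round 2 — rule 4, rule 14, derive p19, p18.
Round 3 — rule 2, derive p10.
Round 4 — rule 10, derive p33.
p33 first appears in round 4.

4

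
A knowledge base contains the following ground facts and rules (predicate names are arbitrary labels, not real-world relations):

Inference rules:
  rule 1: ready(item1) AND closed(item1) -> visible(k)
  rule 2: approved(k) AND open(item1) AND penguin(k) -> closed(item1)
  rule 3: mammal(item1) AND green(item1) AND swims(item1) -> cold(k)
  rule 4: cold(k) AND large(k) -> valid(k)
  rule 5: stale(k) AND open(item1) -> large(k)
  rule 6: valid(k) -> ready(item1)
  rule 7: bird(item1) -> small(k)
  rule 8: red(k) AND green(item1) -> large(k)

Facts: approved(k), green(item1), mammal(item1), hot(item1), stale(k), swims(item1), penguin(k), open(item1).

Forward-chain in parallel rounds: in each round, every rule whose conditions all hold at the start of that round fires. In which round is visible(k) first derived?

4

Round 1 fires rule 2, rule 3, rule 5, giving closed(item1), cold(k), large(k).
Round 2 fires rule 4, giving valid(k).
Round 3 fires rule 6, giving ready(item1).
Round 4 fires rule 1, giving visible(k).
visible(k) first appears in round 4.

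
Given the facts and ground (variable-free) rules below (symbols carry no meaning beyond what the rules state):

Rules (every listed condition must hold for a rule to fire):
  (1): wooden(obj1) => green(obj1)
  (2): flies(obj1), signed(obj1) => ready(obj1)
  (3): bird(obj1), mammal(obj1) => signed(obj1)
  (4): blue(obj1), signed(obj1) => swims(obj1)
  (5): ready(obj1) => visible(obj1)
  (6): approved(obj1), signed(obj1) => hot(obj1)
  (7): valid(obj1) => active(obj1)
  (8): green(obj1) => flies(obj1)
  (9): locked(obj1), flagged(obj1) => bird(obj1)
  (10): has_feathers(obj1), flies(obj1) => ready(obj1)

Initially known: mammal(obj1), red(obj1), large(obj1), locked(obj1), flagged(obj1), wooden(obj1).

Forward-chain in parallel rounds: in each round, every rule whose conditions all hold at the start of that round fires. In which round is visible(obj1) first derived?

4

[1] (1) [wooden(obj1) => green(obj1)]; (9) [locked(obj1), flagged(obj1) => bird(obj1)]. ⇒ new: green(obj1), bird(obj1).
[2] (3) [bird(obj1), mammal(obj1) => signed(obj1)]; (8) [green(obj1) => flies(obj1)]. ⇒ new: signed(obj1), flies(obj1).
[3] (2) [flies(obj1), signed(obj1) => ready(obj1)]. ⇒ new: ready(obj1).
[4] (5) [ready(obj1) => visible(obj1)]. ⇒ new: visible(obj1).
visible(obj1) first appears in round 4.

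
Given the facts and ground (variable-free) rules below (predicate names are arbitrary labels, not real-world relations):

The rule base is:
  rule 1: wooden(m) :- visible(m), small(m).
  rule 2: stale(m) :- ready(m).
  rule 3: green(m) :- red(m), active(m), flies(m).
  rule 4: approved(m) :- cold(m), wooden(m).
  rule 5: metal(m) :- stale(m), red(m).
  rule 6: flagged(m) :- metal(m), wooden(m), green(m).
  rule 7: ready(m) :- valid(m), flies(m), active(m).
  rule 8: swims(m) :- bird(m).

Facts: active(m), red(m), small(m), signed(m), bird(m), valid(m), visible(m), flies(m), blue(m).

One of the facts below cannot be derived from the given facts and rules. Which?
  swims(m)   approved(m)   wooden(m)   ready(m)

approved(m)

[1] rule 1 [wooden(m) :- visible(m), small(m).]; rule 3 [green(m) :- red(m), active(m), flies(m).]; rule 7 [ready(m) :- valid(m), flies(m), active(m).]; rule 8 [swims(m) :- bird(m).]. ⇒ new: wooden(m), green(m), ready(m), swims(m).
[2] rule 2 [stale(m) :- ready(m).]. ⇒ new: stale(m).
[3] rule 5 [metal(m) :- stale(m), red(m).]. ⇒ new: metal(m).
[4] rule 6 [flagged(m) :- metal(m), wooden(m), green(m).]. ⇒ new: flagged(m).
Derived: ready(m) (round 1), swims(m) (round 1), wooden(m) (round 1). approved(m) never appears in any round.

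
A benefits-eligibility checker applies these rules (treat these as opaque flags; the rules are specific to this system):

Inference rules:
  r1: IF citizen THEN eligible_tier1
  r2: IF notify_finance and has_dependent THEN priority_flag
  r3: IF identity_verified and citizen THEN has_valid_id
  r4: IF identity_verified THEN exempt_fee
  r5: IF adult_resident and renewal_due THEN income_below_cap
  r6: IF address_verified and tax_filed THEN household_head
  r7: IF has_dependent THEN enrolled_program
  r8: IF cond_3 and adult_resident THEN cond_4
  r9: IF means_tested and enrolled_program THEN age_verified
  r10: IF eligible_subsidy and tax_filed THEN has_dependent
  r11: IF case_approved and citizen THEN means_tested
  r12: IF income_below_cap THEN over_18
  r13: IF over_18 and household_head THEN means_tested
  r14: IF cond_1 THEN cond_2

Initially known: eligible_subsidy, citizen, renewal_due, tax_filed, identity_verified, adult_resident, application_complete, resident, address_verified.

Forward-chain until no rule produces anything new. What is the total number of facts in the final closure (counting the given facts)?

Round 1: r1 [IF citizen THEN eligible_tier1]; r3 [IF identity_verified and citizen THEN has_valid_id]; r4 [IF identity_verified THEN exempt_fee]; r5 [IF adult_resident and renewal_due THEN income_below_cap]; r6 [IF address_verified and tax_filed THEN household_head]; r10 [IF eligible_subsidy and tax_filed THEN has_dependent]. Adds eligible_tier1, has_valid_id, exempt_fee, income_below_cap, household_head, has_dependent.
Round 2: r7 [IF has_dependent THEN enrolled_program]; r12 [IF income_below_cap THEN over_18]. Adds enrolled_program, over_18.
Round 3: r13 [IF over_18 and household_head THEN means_tested]. Adds means_tested.
Round 4: r9 [IF means_tested and enrolled_program THEN age_verified]. Adds age_verified.
Closure: {address_verified, adult_resident, age_verified, application_complete, citizen, eligible_subsidy, eligible_tier1, enrolled_program, exempt_fee, has_dependent, has_valid_id, household_head, identity_verified, income_below_cap, means_tested, over_18, renewal_due, resident, tax_filed} — 19 facts.

19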